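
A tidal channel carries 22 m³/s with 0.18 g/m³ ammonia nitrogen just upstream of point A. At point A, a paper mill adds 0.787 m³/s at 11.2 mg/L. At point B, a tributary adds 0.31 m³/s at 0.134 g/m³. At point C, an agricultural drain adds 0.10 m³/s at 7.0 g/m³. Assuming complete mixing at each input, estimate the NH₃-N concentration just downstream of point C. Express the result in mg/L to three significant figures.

0.583 mg/L

After input A: C = (22·0.18 + 0.787·11.2) / 22.79 = 0.5606 mg/L.
After input B: C = (22.79·0.5606 + 0.31·0.134) / 23.1 = 0.5549 mg/L.
After input C: C = (23.1·0.5549 + 0.1·7) / 23.2 = 0.5827 mg/L.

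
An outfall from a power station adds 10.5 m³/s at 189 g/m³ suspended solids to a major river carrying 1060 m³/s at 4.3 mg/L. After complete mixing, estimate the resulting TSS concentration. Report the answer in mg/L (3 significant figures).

6.11 mg/L

By mass balance at complete mixing, C = (10.5·189 + 1060·4.3) / (10.5 + 1060) = 6542/1070 = 6.112 mg/L.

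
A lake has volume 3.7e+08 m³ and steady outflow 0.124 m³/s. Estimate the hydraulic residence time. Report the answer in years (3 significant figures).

Q = 0.124 m³/s × 3.156e+07 s/yr = 3.913e+06 m³/yr.
Hydraulic residence time τ = V/Q = 3.7e+08/3.913e+06 = 94.55 yr.

94.6 yr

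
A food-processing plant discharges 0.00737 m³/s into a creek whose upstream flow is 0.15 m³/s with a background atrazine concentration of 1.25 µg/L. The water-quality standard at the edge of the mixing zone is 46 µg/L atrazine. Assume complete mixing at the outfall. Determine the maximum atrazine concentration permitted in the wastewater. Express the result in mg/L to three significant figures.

0.957 mg/L

1.25 µg/L = 0.00125 mg/L.
46 µg/L = 0.046 mg/L.
Mass balance: 0.046·0.1574 = 0.00737·Cₑ + 0.15·0.00125.
Cₑ = (0.007239 − 0.0001875) / 0.00737 = 0.9568 mg/L.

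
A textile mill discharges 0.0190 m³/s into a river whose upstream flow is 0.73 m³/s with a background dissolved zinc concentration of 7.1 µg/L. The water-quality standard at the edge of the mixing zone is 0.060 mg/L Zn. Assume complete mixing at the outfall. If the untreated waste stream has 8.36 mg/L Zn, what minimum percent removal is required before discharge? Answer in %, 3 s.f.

7.1 µg/L = 0.0071 mg/L.
Mass balance: 0.06·0.749 = 0.019·Cₑ + 0.73·0.0071.
Cₑ = (0.04494 − 0.005183) / 0.019 = 2.092 mg/L.
Required removal = 1 − 2.092/8.36 = 74.97 %.

75.0 %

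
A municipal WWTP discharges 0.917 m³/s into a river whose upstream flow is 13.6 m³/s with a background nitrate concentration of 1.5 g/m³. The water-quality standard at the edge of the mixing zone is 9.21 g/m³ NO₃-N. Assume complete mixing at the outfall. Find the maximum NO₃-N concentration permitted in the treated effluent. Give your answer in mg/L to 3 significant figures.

124 mg/L

Mass balance: 9.21·14.52 = 0.917·Cₑ + 13.6·1.5.
Cₑ = (133.7 − 20.4) / 0.917 = 123.6 mg/L.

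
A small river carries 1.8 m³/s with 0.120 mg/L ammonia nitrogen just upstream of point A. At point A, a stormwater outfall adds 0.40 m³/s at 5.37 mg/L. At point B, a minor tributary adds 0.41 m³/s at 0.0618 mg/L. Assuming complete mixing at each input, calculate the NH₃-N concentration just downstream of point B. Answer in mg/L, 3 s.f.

0.915 mg/L

After input A: C = (1.8·0.12 + 0.4·5.37) / 2.2 = 1.075 mg/L.
After input B: C = (2.2·1.075 + 0.41·0.0618) / 2.61 = 0.9155 mg/L.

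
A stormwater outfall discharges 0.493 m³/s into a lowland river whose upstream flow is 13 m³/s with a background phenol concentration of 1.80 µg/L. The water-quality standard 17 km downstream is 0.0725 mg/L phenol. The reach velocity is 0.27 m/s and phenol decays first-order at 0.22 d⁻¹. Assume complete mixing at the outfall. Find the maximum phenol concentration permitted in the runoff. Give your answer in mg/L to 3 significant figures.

1.80 µg/L = 0.0018 mg/L.
Travel time to the compliance point: t = 1.7e+04/0.27 = 6.296e+04 s = 0.7287 d; decay factor exp(−0.22·0.7287) = 0.8519.
So the concentration just after mixing may be at most 0.0725/0.8519 = 0.08511 mg/L.
Mass balance: 0.08511·13.49 = 0.493·Cₑ + 13·0.0018.
Cₑ = (1.148 − 0.0234) / 0.493 = 2.282 mg/L.

2.28 mg/L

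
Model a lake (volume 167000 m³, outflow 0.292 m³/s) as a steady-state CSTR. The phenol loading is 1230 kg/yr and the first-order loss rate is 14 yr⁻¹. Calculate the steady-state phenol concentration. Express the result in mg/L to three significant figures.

0.106 mg/L

Outflow Q = 0.292 m³/s × 3.156e+07 s/yr = 9.215e+06 m³/yr.
Steady-state CSTR mass balance: W = Q·C + k·V·C, so C = W/(Q + kV).
Q + kV = 9.215e+06 + 14·167000 = 1.155e+07 m³/yr.
C = 1230/1.155e+07 = 0.0001065 kg/m³ = 0.1065 mg/L.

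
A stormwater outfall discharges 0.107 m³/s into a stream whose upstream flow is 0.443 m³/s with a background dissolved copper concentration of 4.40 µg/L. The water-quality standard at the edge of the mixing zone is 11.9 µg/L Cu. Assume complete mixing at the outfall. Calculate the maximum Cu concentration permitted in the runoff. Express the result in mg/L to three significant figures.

0.0430 mg/L

4.40 µg/L = 0.0044 mg/L.
11.9 µg/L = 0.0119 mg/L.
Mass balance: 0.0119·0.55 = 0.107·Cₑ + 0.443·0.0044.
Cₑ = (0.006545 − 0.001949) / 0.107 = 0.04295 mg/L.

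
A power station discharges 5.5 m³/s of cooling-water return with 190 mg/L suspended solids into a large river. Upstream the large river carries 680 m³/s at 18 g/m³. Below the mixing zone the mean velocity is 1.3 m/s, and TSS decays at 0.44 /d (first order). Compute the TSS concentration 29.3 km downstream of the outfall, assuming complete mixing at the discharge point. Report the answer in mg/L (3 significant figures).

After complete mixing, C₀ = (5.5·190 + 680·18) / 685.5 = 19.38 mg/L.
Travel time t = 2.93e+04 m / 1.3 m/s = 2.254e+04 s = 0.2609 d.
C = 19.38·exp(−0.44·0.2609) = 19.38·0.8916 = 17.28 mg/L.

17.3 mg/L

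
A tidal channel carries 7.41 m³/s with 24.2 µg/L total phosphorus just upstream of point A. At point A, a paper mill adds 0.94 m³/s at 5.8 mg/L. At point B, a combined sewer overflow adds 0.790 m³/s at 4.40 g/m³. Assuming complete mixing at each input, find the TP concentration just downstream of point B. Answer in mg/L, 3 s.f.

0.996 mg/L

24.2 µg/L = 0.0242 mg/L.
After input A: C = (7.41·0.0242 + 0.94·5.8) / 8.35 = 0.6744 mg/L.
After input B: C = (8.35·0.6744 + 0.79·4.4) / 9.14 = 0.9964 mg/L.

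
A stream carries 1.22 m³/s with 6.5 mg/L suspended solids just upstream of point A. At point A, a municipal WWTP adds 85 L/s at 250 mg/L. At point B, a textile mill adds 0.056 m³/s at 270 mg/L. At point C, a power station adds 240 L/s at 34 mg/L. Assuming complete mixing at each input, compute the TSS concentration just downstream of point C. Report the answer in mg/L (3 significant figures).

85 L/s = 0.085 m³/s.
After input A: C = (1.22·6.5 + 0.085·250) / 1.305 = 22.36 mg/L.
After input B: C = (1.305·22.36 + 0.056·270) / 1.361 = 32.55 mg/L.
240 L/s = 0.24 m³/s.
After input C: C = (1.361·32.55 + 0.24·34) / 1.601 = 32.77 mg/L.

32.8 mg/L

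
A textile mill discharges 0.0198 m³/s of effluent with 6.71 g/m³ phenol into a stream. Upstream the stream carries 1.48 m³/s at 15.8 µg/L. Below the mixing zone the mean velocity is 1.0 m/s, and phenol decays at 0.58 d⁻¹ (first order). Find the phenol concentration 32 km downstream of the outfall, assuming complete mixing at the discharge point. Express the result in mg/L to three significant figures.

0.0840 mg/L

15.8 µg/L = 0.0158 mg/L.
After complete mixing, C₀ = (0.0198·6.71 + 1.48·0.0158) / 1.5 = 0.1042 mg/L.
Travel time t = 3.2e+04 m / 1.0 m/s = 3.2e+04 s = 0.3704 d.
C = 0.1042·exp(−0.58·0.3704) = 0.1042·0.8067 = 0.08404 mg/L.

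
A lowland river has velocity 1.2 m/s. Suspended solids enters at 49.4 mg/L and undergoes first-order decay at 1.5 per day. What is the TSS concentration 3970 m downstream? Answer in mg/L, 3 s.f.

Travel time t = 3970 m / 1.2 m/s = 3970/1.2 = 3308 s = 0.03829 d.
First-order decay: C = 49.4·exp(−1.5·0.03829) = 49.4·0.9442 = 46.64 mg/L.

46.6 mg/L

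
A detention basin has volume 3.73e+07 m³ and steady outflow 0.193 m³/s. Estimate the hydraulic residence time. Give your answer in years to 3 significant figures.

Q = 0.193 m³/s × 3.156e+07 s/yr = 6.091e+06 m³/yr.
Hydraulic residence time τ = V/Q = 3.73e+07/6.091e+06 = 6.124 yr.

6.12 yr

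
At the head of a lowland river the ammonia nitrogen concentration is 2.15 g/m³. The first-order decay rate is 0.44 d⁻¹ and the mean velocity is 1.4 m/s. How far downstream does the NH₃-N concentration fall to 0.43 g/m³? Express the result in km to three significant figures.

442 km

From C = C₀·e^(−kt), t = ln(C₀/C)/k = ln(2.15/0.43)/0.44 = 1.609/0.44 = 3.658 d.
Distance = v·t = 1.4 m/s × 3.16e+05 s = 4.424e+05 m = 442.4 km.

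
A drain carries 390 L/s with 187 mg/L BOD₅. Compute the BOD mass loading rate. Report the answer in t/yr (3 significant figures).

2300 t/yr

390 L/s = 0.39 m³/s.
Mass flux = Q·C = 0.39 m³/s × 187 g/m³ = 72.93 g/s.
= 72.93 g/s × 31.56 = 2301 t/yr.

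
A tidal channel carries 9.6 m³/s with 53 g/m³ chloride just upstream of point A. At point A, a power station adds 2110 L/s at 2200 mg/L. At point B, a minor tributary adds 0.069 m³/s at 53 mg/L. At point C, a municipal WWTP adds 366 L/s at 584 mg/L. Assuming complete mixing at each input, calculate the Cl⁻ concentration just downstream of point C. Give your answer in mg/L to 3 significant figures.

2110 L/s = 2.11 m³/s.
After input A: C = (9.6·53 + 2.11·2200) / 11.71 = 439.9 mg/L.
After input B: C = (11.71·439.9 + 0.069·53) / 11.78 = 437.6 mg/L.
366 L/s = 0.366 m³/s.
After input C: C = (11.78·437.6 + 0.366·584) / 12.14 = 442 mg/L.

442 mg/L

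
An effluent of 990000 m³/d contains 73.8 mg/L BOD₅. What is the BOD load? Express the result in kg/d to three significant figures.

73100 kg/d

990000 m³/d = 11.46 m³/s.
Mass flux = Q·C = 11.46 m³/s × 73.8 g/m³ = 845.6 g/s.
= 845.6 g/s × 86.4 = 7.306e+04 kg/d.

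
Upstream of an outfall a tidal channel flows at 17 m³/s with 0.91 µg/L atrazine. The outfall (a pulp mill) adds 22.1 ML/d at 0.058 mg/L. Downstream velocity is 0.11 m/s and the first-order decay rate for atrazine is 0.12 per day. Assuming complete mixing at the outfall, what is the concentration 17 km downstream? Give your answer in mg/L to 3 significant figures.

0.00142 mg/L

22.1 ML/d = 0.2558 m³/s.
0.91 µg/L = 0.00091 mg/L.
After complete mixing, C₀ = (0.2558·0.058 + 17·0.00091) / 17.26 = 0.001756 mg/L.
Travel time t = 1.7e+04 m / 0.11 m/s = 1.545e+05 s = 1.789 d.
C = 0.001756·exp(−0.12·1.789) = 0.001756·0.8068 = 0.001417 mg/L.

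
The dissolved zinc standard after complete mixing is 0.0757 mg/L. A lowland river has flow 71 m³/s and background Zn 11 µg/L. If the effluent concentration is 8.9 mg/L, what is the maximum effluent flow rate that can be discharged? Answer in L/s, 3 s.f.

11 µg/L = 0.011 mg/L.
Mass balance at complete mixing: C_std·(Q_w + Q_r) = Q_w·C_e + Q_r·C_b.
Rearranging, Q_w = Q_r·(C_std − C_b)/(C_e − C_std) = 71·(0.0757 − 0.011) / (8.9 − 0.0757) = 0.5206 m³/s.
= 520.6 L/s.

521 L/s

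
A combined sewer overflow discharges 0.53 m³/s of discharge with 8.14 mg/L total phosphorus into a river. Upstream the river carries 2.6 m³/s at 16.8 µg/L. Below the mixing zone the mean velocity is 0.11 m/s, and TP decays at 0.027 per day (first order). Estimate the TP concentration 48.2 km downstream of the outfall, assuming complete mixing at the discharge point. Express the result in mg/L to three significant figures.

1.21 mg/L

16.8 µg/L = 0.0168 mg/L.
After complete mixing, C₀ = (0.53·8.14 + 2.6·0.0168) / 3.13 = 1.392 mg/L.
Travel time t = 4.82e+04 m / 0.11 m/s = 4.382e+05 s = 5.072 d.
C = 1.392·exp(−0.027·5.072) = 1.392·0.872 = 1.214 mg/L.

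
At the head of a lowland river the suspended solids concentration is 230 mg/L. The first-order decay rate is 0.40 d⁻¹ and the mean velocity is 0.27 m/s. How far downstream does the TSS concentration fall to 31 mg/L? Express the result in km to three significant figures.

117 km

From C = C₀·e^(−kt), t = ln(C₀/C)/k = ln(230/31)/0.40 = 2.004/0.40 = 5.01 d.
Distance = v·t = 0.27 m/s × 4.329e+05 s = 1.169e+05 m = 116.9 km.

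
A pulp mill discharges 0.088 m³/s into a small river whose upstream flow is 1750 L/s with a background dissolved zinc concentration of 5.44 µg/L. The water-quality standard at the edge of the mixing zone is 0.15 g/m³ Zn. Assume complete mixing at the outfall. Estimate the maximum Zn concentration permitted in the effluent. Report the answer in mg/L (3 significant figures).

1750 L/s = 1.75 m³/s.
5.44 µg/L = 0.00544 mg/L.
Mass balance: 0.15·1.838 = 0.088·Cₑ + 1.75·0.00544.
Cₑ = (0.2757 − 0.00952) / 0.088 = 3.025 mg/L.

3.02 mg/L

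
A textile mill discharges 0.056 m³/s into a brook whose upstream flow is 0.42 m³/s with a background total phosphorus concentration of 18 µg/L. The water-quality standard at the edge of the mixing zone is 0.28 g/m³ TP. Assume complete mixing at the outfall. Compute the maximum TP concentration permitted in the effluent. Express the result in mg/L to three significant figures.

18 µg/L = 0.018 mg/L.
Mass balance: 0.28·0.476 = 0.056·Cₑ + 0.42·0.018.
Cₑ = (0.1333 − 0.00756) / 0.056 = 2.245 mg/L.

2.25 mg/L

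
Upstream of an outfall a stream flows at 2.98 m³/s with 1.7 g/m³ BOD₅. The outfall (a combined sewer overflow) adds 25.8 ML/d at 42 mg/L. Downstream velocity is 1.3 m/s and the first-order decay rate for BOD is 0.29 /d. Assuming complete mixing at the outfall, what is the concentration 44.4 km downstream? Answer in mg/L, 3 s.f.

25.8 ML/d = 0.2986 m³/s.
After complete mixing, C₀ = (0.2986·42 + 2.98·1.7) / 3.279 = 5.37 mg/L.
Travel time t = 4.44e+04 m / 1.3 m/s = 3.415e+04 s = 0.3953 d.
C = 5.37·exp(−0.29·0.3953) = 5.37·0.8917 = 4.789 mg/L.

4.79 mg/L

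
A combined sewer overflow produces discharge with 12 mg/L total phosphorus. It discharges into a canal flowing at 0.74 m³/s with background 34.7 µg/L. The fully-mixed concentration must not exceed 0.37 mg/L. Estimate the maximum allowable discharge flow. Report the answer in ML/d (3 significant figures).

34.7 µg/L = 0.0347 mg/L.
Mass balance at complete mixing: C_std·(Q_w + Q_r) = Q_w·C_e + Q_r·C_b.
Rearranging, Q_w = Q_r·(C_std − C_b)/(C_e − C_std) = 0.74·(0.37 − 0.0347) / (12 − 0.37) = 0.02133 m³/s.
= 1.843 ML/d.

1.84 ML/d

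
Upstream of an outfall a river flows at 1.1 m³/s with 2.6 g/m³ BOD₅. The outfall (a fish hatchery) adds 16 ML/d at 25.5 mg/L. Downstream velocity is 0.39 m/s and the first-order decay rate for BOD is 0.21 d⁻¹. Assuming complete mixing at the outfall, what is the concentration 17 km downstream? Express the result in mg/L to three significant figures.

16 ML/d = 0.1852 m³/s.
After complete mixing, C₀ = (0.1852·25.5 + 1.1·2.6) / 1.285 = 5.9 mg/L.
Travel time t = 1.7e+04 m / 0.39 m/s = 4.359e+04 s = 0.5045 d.
C = 5.9·exp(−0.21·0.5045) = 5.9·0.8995 = 5.307 mg/L.

5.31 mg/L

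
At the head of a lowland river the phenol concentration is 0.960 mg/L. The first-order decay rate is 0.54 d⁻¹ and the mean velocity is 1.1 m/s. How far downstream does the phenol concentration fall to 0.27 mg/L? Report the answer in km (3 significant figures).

223 km

From C = C₀·e^(−kt), t = ln(C₀/C)/k = ln(0.960/0.27)/0.54 = 1.269/0.54 = 2.349 d.
Distance = v·t = 1.1 m/s × 2.03e+05 s = 2.233e+05 m = 223.3 km.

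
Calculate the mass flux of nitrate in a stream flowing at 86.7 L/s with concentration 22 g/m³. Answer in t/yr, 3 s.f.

86.7 L/s = 0.0867 m³/s.
Mass flux = Q·C = 0.0867 m³/s × 22 g/m³ = 1.907 g/s.
= 1.907 g/s × 31.56 = 60.19 t/yr.

60.2 t/yr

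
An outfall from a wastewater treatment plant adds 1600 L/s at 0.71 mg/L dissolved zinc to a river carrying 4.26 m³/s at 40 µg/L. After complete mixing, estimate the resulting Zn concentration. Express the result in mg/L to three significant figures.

1600 L/s = 1.6 m³/s.
40 µg/L = 0.04 mg/L.
Conservation of mass across the mixing zone: C = (1.6·0.71 + 4.26·0.04) / (1.6 + 4.26) = 1.306/5.86 = 0.2229 mg/L.

0.223 mg/L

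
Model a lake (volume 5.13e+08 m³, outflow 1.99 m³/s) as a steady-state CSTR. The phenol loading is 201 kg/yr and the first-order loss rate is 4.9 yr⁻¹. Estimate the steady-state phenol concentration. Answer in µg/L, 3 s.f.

0.0780 µg/L

Outflow Q = 1.99 m³/s × 3.156e+07 s/yr = 6.28e+07 m³/yr.
Steady-state CSTR mass balance: W = Q·C + k·V·C, so C = W/(Q + kV).
Q + kV = 6.28e+07 + 4.9·5.13e+08 = 2.576e+09 m³/yr.
C = 201/2.576e+09 = 7.801e-08 kg/m³ = 7.801e-05 mg/L = 0.07801 µg/L.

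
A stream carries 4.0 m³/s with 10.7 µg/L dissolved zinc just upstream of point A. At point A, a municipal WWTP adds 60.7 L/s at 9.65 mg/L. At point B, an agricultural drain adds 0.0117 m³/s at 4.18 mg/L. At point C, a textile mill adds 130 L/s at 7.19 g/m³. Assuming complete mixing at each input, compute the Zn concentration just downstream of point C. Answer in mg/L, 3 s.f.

10.7 µg/L = 0.0107 mg/L.
60.7 L/s = 0.0607 m³/s.
After input A: C = (4·0.0107 + 0.0607·9.65) / 4.061 = 0.1548 mg/L.
After input B: C = (4.061·0.1548 + 0.0117·4.18) / 4.072 = 0.1664 mg/L.
130 L/s = 0.13 m³/s.
After input C: C = (4.072·0.1664 + 0.13·7.19) / 4.202 = 0.3836 mg/L.

0.384 mg/L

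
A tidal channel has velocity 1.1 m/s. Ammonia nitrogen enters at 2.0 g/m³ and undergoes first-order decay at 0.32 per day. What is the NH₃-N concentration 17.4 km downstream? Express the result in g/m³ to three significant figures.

Travel time t = 17.4 km / 1.1 m/s = 1.74e+04/1.1 = 1.582e+04 s = 0.1831 d.
First-order decay: C = 2.0·exp(−0.32·0.1831) = 2.0·0.9431 = 1.886 g/m³.

1.89 g/m³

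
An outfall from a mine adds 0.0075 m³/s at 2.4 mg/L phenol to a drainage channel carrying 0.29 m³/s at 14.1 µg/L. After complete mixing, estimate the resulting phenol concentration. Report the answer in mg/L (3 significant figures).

0.0742 mg/L

14.1 µg/L = 0.0141 mg/L.
Flow-weighted mixing gives C = (0.0075·2.4 + 0.29·0.0141) / (0.0075 + 0.29) = 0.02209/0.2975 = 0.07425 mg/L.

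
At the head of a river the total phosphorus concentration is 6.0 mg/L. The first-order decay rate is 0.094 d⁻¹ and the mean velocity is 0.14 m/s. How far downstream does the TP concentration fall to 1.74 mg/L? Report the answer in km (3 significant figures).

From C = C₀·e^(−kt), t = ln(C₀/C)/k = ln(6.0/1.74)/0.094 = 1.238/0.094 = 13.17 d.
Distance = v·t = 0.14 m/s × 1.138e+06 s = 1.593e+05 m = 159.3 km.

159 km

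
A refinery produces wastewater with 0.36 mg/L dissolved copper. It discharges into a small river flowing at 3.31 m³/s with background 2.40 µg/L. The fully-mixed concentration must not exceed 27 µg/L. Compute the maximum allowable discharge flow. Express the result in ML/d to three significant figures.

21.1 ML/d

2.40 µg/L = 0.0024 mg/L.
27 µg/L = 0.027 mg/L.
Mass balance at complete mixing: C_std·(Q_w + Q_r) = Q_w·C_e + Q_r·C_b.
Rearranging, Q_w = Q_r·(C_std − C_b)/(C_e − C_std) = 3.31·(0.027 − 0.0024) / (0.36 − 0.027) = 0.2445 m³/s.
= 21.13 ML/d.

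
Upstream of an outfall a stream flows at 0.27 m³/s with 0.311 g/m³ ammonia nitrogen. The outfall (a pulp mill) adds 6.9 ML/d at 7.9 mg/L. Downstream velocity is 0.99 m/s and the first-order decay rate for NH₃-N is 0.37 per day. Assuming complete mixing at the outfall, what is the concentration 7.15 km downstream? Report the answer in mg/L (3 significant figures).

1.98 mg/L

6.9 ML/d = 0.07986 m³/s.
After complete mixing, C₀ = (0.07986·7.9 + 0.27·0.311) / 0.3499 = 2.043 mg/L.
Travel time t = 7150 m / 0.99 m/s = 7222 s = 0.08359 d.
C = 2.043·exp(−0.37·0.08359) = 2.043·0.9695 = 1.981 mg/L.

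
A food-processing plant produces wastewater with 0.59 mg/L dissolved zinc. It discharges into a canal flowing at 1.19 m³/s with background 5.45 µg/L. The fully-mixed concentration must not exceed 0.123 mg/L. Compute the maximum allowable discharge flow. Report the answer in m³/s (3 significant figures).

5.45 µg/L = 0.00545 mg/L.
Mass balance at complete mixing: C_std·(Q_w + Q_r) = Q_w·C_e + Q_r·C_b.
Rearranging, Q_w = Q_r·(C_std − C_b)/(C_e − C_std) = 1.19·(0.123 − 0.00545) / (0.59 − 0.123) = 0.2995 m³/s.

0.300 m³/s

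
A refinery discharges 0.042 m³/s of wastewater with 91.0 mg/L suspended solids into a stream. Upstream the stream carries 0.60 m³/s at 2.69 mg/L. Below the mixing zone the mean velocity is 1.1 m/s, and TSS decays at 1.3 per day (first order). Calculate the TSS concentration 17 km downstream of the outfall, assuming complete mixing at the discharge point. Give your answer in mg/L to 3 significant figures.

After complete mixing, C₀ = (0.042·91 + 0.6·2.69) / 0.642 = 8.467 mg/L.
Travel time t = 1.7e+04 m / 1.1 m/s = 1.545e+04 s = 0.1789 d.
C = 8.467·exp(−1.3·0.1789) = 8.467·0.7925 = 6.711 mg/L.

6.71 mg/L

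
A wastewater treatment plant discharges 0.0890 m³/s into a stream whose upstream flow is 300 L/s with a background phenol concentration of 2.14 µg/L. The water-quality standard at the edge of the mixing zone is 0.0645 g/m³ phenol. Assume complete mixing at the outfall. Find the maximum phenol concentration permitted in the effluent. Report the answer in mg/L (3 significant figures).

300 L/s = 0.3 m³/s.
2.14 µg/L = 0.00214 mg/L.
Mass balance: 0.0645·0.389 = 0.089·Cₑ + 0.3·0.00214.
Cₑ = (0.02509 − 0.000642) / 0.089 = 0.2747 mg/L.

0.275 mg/L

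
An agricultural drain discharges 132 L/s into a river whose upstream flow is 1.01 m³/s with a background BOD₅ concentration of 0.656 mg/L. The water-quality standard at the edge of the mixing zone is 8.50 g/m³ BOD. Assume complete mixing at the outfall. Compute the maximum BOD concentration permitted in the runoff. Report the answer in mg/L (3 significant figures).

68.5 mg/L

132 L/s = 0.132 m³/s.
Mass balance: 8.5·1.142 = 0.132·Cₑ + 1.01·0.656.
Cₑ = (9.707 − 0.6626) / 0.132 = 68.52 mg/L.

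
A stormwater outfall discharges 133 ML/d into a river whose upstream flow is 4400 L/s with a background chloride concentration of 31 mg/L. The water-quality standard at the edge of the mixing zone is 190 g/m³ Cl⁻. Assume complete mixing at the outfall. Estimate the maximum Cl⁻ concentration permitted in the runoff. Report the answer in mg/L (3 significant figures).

644 mg/L

133 ML/d = 1.539 m³/s.
4400 L/s = 4.4 m³/s.
Mass balance: 190·5.939 = 1.539·Cₑ + 4.4·31.
Cₑ = (1128 − 136.4) / 1.539 = 644.5 mg/L.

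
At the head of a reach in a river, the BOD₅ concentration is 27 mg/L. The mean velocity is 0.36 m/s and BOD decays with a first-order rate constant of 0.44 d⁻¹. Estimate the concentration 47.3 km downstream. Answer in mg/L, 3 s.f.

Travel time t = 47.3 km / 0.36 m/s = 4.73e+04/0.36 = 1.314e+05 s = 1.521 d.
First-order decay: C = 27·exp(−0.44·1.521) = 27·0.5122 = 13.83 mg/L.

13.8 mg/L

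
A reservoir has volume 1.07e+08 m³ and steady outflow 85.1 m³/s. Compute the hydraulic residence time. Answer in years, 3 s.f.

0.0398 yr

Q = 85.1 m³/s × 3.156e+07 s/yr = 2.686e+09 m³/yr.
Hydraulic residence time τ = V/Q = 1.07e+08/2.686e+09 = 0.03984 yr.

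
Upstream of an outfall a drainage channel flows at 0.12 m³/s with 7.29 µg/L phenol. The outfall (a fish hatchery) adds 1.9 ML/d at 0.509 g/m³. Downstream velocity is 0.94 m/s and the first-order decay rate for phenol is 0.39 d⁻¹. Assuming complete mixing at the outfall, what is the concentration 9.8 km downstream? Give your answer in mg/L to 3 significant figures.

1.9 ML/d = 0.02199 m³/s.
7.29 µg/L = 0.00729 mg/L.
After complete mixing, C₀ = (0.02199·0.509 + 0.12·0.00729) / 0.142 = 0.08499 mg/L.
Travel time t = 9800 m / 0.94 m/s = 1.043e+04 s = 0.1207 d.
C = 0.08499·exp(−0.39·0.1207) = 0.08499·0.954 = 0.08109 mg/L.

0.0811 mg/L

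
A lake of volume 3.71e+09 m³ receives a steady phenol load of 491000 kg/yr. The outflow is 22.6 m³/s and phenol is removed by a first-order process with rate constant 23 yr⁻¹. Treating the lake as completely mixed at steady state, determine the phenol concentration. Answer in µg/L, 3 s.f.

5.71 µg/L

Outflow Q = 22.6 m³/s × 3.156e+07 s/yr = 7.132e+08 m³/yr.
Steady-state CSTR mass balance: W = Q·C + k·V·C, so C = W/(Q + kV).
Q + kV = 7.132e+08 + 23·3.71e+09 = 8.604e+10 m³/yr.
C = 491000/8.604e+10 = 5.706e-06 kg/m³ = 0.005706 mg/L = 5.706 µg/L.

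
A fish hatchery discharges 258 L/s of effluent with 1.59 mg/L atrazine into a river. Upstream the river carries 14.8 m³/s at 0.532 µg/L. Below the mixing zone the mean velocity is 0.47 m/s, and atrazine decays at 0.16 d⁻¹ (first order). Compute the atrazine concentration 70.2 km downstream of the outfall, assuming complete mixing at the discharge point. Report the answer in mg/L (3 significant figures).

0.0211 mg/L

258 L/s = 0.258 m³/s.
0.532 µg/L = 0.000532 mg/L.
After complete mixing, C₀ = (0.258·1.59 + 14.8·0.000532) / 15.06 = 0.02777 mg/L.
Travel time t = 7.02e+04 m / 0.47 m/s = 1.494e+05 s = 1.729 d.
C = 0.02777·exp(−0.16·1.729) = 0.02777·0.7584 = 0.02106 mg/L.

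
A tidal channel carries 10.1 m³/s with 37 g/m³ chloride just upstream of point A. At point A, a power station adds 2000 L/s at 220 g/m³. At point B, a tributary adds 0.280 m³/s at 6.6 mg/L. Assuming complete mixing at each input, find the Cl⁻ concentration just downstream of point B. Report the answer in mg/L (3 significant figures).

65.9 mg/L

2000 L/s = 2 m³/s.
After input A: C = (10.1·37 + 2·220) / 12.1 = 67.25 mg/L.
After input B: C = (12.1·67.25 + 0.28·6.6) / 12.38 = 65.88 mg/L.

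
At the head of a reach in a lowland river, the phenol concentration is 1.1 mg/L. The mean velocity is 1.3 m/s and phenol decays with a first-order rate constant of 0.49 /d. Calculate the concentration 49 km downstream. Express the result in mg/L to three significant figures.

0.888 mg/L

Travel time t = 49 km / 1.3 m/s = 4.9e+04/1.3 = 3.769e+04 s = 0.4363 d.
First-order decay: C = 1.1·exp(−0.49·0.4363) = 1.1·0.8075 = 0.8883 mg/L.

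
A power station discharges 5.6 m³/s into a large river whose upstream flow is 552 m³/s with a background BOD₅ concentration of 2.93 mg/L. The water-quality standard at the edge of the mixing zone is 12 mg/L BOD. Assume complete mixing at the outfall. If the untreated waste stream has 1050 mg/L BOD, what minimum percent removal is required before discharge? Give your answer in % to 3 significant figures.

Mass balance: 12·557.6 = 5.6·Cₑ + 552·2.93.
Cₑ = (6691 − 1617) / 5.6 = 906 mg/L.
Required removal = 1 − 906/1050 = 13.71 %.

13.7 %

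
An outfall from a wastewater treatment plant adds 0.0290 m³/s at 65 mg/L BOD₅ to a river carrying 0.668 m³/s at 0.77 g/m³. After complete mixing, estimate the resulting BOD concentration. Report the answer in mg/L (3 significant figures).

3.44 mg/L

Conservation of mass across the mixing zone: C = (0.029·65 + 0.668·0.77) / (0.029 + 0.668) = 2.399/0.697 = 3.442 mg/L.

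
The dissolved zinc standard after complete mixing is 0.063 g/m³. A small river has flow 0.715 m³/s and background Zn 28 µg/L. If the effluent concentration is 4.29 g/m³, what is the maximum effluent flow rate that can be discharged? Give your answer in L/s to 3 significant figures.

28 µg/L = 0.028 mg/L.
Mass balance at complete mixing: C_std·(Q_w + Q_r) = Q_w·C_e + Q_r·C_b.
Rearranging, Q_w = Q_r·(C_std − C_b)/(C_e − C_std) = 0.715·(0.063 − 0.028) / (4.29 − 0.063) = 0.00592 m³/s.
= 5.92 L/s.

5.92 L/s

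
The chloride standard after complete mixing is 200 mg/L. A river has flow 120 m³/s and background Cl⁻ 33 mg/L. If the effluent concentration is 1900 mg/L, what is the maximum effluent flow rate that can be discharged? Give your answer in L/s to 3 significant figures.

Mass balance at complete mixing: C_std·(Q_w + Q_r) = Q_w·C_e + Q_r·C_b.
Rearranging, Q_w = Q_r·(C_std − C_b)/(C_e − C_std) = 120·(200 − 33) / (1900 − 200) = 11.79 m³/s.
= 1.179e+04 L/s.

11800 L/s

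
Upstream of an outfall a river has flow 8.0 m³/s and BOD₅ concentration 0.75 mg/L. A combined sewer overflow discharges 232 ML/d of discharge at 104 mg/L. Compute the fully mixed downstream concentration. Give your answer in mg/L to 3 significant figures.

26.7 mg/L

232 ML/d = 2.685 m³/s.
Conservation of mass across the mixing zone: C = (2.685·104 + 8·0.75) / (2.685 + 8) = 285.3/10.69 = 26.7 mg/L.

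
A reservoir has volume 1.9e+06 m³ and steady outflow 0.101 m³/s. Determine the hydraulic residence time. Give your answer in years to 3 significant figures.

Q = 0.101 m³/s × 3.156e+07 s/yr = 3.187e+06 m³/yr.
Hydraulic residence time τ = V/Q = 1.9e+06/3.187e+06 = 0.5961 yr.

0.596 yr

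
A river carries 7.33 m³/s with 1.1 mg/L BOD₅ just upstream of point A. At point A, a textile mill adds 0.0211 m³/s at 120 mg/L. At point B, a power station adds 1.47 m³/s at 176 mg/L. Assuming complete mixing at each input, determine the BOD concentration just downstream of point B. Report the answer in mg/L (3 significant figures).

30.5 mg/L

After input A: C = (7.33·1.1 + 0.0211·120) / 7.351 = 1.441 mg/L.
After input B: C = (7.351·1.441 + 1.47·176) / 8.821 = 30.53 mg/L.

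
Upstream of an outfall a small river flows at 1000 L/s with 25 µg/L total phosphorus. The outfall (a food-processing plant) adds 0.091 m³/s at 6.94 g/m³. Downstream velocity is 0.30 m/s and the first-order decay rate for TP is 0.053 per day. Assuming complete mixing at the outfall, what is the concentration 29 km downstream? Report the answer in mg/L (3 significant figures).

1000 L/s = 1 m³/s.
25 µg/L = 0.025 mg/L.
After complete mixing, C₀ = (0.091·6.94 + 1·0.025) / 1.091 = 0.6018 mg/L.
Travel time t = 2.9e+04 m / 0.30 m/s = 9.667e+04 s = 1.119 d.
C = 0.6018·exp(−0.053·1.119) = 0.6018·0.9424 = 0.5671 mg/L.

0.567 mg/L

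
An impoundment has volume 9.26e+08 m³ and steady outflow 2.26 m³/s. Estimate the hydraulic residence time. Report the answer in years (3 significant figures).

13.0 yr

Q = 2.26 m³/s × 3.156e+07 s/yr = 7.132e+07 m³/yr.
Hydraulic residence time τ = V/Q = 9.26e+08/7.132e+07 = 12.98 yr.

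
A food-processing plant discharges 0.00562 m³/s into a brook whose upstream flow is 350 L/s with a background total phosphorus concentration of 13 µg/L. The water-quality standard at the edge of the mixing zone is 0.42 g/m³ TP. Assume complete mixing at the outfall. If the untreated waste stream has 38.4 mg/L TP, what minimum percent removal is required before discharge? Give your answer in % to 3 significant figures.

32.9 %

350 L/s = 0.35 m³/s.
13 µg/L = 0.013 mg/L.
Mass balance: 0.42·0.3556 = 0.00562·Cₑ + 0.35·0.013.
Cₑ = (0.1494 − 0.00455) / 0.00562 = 25.77 mg/L.
Required removal = 1 − 25.77/38.4 = 32.9 %.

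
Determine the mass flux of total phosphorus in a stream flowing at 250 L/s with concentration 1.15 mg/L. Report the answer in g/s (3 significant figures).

250 L/s = 0.25 m³/s.
Mass flux = Q·C = 0.25 m³/s × 1.15 g/m³ = 0.2875 g/s.

0.287 g/s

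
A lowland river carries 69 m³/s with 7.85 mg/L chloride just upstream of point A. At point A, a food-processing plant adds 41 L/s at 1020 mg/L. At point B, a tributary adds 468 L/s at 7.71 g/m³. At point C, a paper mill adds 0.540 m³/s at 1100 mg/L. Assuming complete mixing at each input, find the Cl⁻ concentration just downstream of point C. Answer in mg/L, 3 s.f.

41 L/s = 0.041 m³/s.
After input A: C = (69·7.85 + 0.041·1020) / 69.04 = 8.451 mg/L.
468 L/s = 0.468 m³/s.
After input B: C = (69.04·8.451 + 0.468·7.71) / 69.51 = 8.446 mg/L.
After input C: C = (69.51·8.446 + 0.54·1100) / 70.05 = 16.86 mg/L.

16.9 mg/L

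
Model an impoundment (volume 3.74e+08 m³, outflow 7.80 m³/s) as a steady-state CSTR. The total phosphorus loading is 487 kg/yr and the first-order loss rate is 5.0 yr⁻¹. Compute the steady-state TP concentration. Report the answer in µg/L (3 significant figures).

0.230 µg/L

Outflow Q = 7.80 m³/s × 3.156e+07 s/yr = 2.461e+08 m³/yr.
Steady-state CSTR mass balance: W = Q·C + k·V·C, so C = W/(Q + kV).
Q + kV = 2.461e+08 + 5.0·3.74e+08 = 2.116e+09 m³/yr.
C = 487/2.116e+09 = 2.301e-07 kg/m³ = 0.0002301 mg/L = 0.2301 µg/L.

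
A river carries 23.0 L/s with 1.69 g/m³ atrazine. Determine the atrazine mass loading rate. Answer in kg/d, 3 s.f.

3.36 kg/d

23.0 L/s = 0.023 m³/s.
Mass flux = Q·C = 0.023 m³/s × 1.69 g/m³ = 0.03887 g/s.
= 0.03887 g/s × 86.4 = 3.358 kg/d.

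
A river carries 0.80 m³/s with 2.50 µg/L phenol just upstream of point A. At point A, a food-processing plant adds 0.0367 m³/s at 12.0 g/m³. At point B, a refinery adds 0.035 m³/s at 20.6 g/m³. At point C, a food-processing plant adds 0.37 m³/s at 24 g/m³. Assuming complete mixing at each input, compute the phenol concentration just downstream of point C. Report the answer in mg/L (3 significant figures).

2.50 µg/L = 0.0025 mg/L.
After input A: C = (0.8·0.0025 + 0.0367·12) / 0.8367 = 0.5287 mg/L.
After input B: C = (0.8367·0.5287 + 0.035·20.6) / 0.8717 = 1.335 mg/L.
After input C: C = (0.8717·1.335 + 0.37·24) / 1.242 = 8.088 mg/L.

8.09 mg/L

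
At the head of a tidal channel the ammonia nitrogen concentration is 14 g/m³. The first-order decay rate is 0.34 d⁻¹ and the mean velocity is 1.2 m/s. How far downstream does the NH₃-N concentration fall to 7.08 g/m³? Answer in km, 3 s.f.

208 km

From C = C₀·e^(−kt), t = ln(C₀/C)/k = ln(14/7.08)/0.34 = 0.6818/0.34 = 2.005 d.
Distance = v·t = 1.2 m/s × 1.733e+05 s = 2.079e+05 m = 207.9 km.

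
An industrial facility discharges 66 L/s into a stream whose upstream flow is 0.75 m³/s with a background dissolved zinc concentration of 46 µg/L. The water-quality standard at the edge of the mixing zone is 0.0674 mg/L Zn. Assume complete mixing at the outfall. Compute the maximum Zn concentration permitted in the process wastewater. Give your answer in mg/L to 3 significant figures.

66 L/s = 0.066 m³/s.
46 µg/L = 0.046 mg/L.
Mass balance: 0.0674·0.816 = 0.066·Cₑ + 0.75·0.046.
Cₑ = (0.055 − 0.0345) / 0.066 = 0.3106 mg/L.

0.311 mg/L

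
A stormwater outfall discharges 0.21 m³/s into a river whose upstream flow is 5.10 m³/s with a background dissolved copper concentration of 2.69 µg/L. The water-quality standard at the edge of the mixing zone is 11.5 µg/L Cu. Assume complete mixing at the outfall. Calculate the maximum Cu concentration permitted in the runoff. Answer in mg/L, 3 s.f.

2.69 µg/L = 0.00269 mg/L.
11.5 µg/L = 0.0115 mg/L.
Mass balance: 0.0115·5.31 = 0.21·Cₑ + 5.1·0.00269.
Cₑ = (0.06106 − 0.01372) / 0.21 = 0.2255 mg/L.

0.225 mg/L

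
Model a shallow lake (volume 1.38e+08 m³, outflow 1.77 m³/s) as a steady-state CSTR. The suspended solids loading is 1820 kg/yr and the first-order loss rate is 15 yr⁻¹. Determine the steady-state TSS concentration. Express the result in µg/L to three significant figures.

0.856 µg/L

Outflow Q = 1.77 m³/s × 3.156e+07 s/yr = 5.586e+07 m³/yr.
Steady-state CSTR mass balance: W = Q·C + k·V·C, so C = W/(Q + kV).
Q + kV = 5.586e+07 + 15·1.38e+08 = 2.126e+09 m³/yr.
C = 1820/2.126e+09 = 8.561e-07 kg/m³ = 0.0008561 mg/L = 0.8561 µg/L.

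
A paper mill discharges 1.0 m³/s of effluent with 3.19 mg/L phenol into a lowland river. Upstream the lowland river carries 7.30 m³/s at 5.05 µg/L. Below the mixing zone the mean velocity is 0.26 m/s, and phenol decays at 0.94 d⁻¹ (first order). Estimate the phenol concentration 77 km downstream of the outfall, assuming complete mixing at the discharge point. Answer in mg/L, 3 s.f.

0.0155 mg/L

5.05 µg/L = 0.00505 mg/L.
After complete mixing, C₀ = (1·3.19 + 7.3·0.00505) / 8.3 = 0.3888 mg/L.
Travel time t = 7.7e+04 m / 0.26 m/s = 2.962e+05 s = 3.428 d.
C = 0.3888·exp(−0.94·3.428) = 0.3888·0.03987 = 0.0155 mg/L.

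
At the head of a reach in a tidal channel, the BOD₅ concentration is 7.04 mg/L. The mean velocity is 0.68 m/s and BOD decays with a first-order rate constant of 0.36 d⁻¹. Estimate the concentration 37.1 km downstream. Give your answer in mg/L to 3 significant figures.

5.61 mg/L

Travel time t = 37.1 km / 0.68 m/s = 3.71e+04/0.68 = 5.456e+04 s = 0.6315 d.
First-order decay: C = 7.04·exp(−0.36·0.6315) = 7.04·0.7967 = 5.608 mg/L.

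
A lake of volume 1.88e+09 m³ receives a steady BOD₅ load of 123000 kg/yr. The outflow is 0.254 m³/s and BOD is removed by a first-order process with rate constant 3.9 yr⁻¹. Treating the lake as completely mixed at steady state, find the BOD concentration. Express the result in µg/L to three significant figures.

16.8 µg/L

Outflow Q = 0.254 m³/s × 3.156e+07 s/yr = 8.016e+06 m³/yr.
Steady-state CSTR mass balance: W = Q·C + k·V·C, so C = W/(Q + kV).
Q + kV = 8.016e+06 + 3.9·1.88e+09 = 7.34e+09 m³/yr.
C = 123000/7.34e+09 = 1.676e-05 kg/m³ = 0.01676 mg/L = 16.76 µg/L.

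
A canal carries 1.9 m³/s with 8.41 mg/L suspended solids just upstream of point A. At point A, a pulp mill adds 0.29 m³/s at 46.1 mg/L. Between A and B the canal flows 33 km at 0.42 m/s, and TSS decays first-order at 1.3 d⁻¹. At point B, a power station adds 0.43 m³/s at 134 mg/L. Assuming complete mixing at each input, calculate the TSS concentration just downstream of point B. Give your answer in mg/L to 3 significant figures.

25.4 mg/L

After input A: C = (1.9·8.41 + 0.29·46.1) / 2.19 = 13.4 mg/L.
Over the 33 km reach to input B (t = 7.857e+04 s = 0.9094 d), decay gives C = 13.4·exp(−1.3·0.9094) = 4.109 mg/L.
After input B: C = (2.19·4.109 + 0.43·134) / 2.62 = 25.43 mg/L.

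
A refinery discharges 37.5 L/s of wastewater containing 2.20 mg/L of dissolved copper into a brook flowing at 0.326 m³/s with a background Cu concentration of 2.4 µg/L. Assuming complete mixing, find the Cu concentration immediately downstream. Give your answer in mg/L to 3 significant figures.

37.5 L/s = 0.0375 m³/s.
2.4 µg/L = 0.0024 mg/L.
By mass balance at complete mixing, C = (0.0375·2.2 + 0.326·0.0024) / (0.0375 + 0.326) = 0.08328/0.3635 = 0.2291 mg/L.

0.229 mg/L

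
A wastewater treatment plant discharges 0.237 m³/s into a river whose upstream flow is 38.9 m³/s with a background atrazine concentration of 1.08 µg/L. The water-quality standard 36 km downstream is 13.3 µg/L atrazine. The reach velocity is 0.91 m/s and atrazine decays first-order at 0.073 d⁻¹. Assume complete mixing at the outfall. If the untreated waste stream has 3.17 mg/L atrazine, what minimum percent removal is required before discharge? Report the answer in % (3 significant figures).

1.08 µg/L = 0.00108 mg/L.
13.3 µg/L = 0.0133 mg/L.
Travel time to the compliance point: t = 3.6e+04/0.91 = 3.956e+04 s = 0.4579 d; decay factor exp(−0.073·0.4579) = 0.9671.
So the concentration just after mixing may be at most 0.0133/0.9671 = 0.01375 mg/L.
Mass balance: 0.01375·39.14 = 0.237·Cₑ + 38.9·0.00108.
Cₑ = (0.5382 − 0.04201) / 0.237 = 2.094 mg/L.
Required removal = 1 − 2.094/3.17 = 33.95 %.

34.0 %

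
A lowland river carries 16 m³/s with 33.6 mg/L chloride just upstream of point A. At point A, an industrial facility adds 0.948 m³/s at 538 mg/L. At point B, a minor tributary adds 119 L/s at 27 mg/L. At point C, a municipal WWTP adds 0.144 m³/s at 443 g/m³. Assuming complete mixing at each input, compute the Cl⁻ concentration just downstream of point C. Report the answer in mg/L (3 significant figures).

64.8 mg/L

After input A: C = (16·33.6 + 0.948·538) / 16.95 = 61.81 mg/L.
119 L/s = 0.119 m³/s.
After input B: C = (16.95·61.81 + 0.119·27) / 17.07 = 61.57 mg/L.
After input C: C = (17.07·61.57 + 0.144·443) / 17.21 = 64.76 mg/L.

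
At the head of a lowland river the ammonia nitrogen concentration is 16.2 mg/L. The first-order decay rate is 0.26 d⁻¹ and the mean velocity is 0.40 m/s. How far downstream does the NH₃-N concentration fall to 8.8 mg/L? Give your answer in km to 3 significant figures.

From C = C₀·e^(−kt), t = ln(C₀/C)/k = ln(16.2/8.8)/0.26 = 0.6103/0.26 = 2.347 d.
Distance = v·t = 0.40 m/s × 2.028e+05 s = 8.112e+04 m = 81.12 km.

81.1 km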